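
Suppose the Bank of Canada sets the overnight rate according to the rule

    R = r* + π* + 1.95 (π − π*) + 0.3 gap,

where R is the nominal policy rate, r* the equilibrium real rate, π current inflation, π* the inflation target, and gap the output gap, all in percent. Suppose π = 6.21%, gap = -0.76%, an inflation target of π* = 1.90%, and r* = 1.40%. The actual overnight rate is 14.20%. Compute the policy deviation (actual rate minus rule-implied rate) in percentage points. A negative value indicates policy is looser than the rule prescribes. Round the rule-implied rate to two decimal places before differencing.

R = 1.40 + 1.90 + 1.95 × (6.21 − 1.90) + 0.3 × (-0.76)
   = 1.40 + 1.9 + 8.4045 − 0.228 = 11.48
Deviation = 14.20 − 11.48 = 2.72 pp.

2.72 pp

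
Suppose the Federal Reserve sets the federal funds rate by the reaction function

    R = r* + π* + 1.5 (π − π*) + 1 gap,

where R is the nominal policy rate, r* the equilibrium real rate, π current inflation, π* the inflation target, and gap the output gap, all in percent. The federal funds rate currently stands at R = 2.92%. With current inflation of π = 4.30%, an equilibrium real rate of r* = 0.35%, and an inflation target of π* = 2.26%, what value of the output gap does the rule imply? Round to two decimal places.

1 gap = 2.92 − 0.35 − 2.26 − 1.5 × (4.30 − 2.26) = -2.75
gap = -2.75 / 1 = -2.75

-2.75%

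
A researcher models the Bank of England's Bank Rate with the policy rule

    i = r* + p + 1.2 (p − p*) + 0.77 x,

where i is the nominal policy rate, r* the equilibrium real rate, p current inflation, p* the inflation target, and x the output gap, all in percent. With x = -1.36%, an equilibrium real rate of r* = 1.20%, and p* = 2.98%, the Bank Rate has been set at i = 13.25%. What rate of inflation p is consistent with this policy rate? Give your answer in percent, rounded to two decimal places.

Collecting p: i = r* + (1 + 1.2) p − 1.2 p* + 0.77 x
2.2 p = 13.25 − 1.20 + 1.2 × 2.98 − 0.77 × (-1.36) = 16.6732
p = 16.6732 / 2.2 = 7.58

7.58%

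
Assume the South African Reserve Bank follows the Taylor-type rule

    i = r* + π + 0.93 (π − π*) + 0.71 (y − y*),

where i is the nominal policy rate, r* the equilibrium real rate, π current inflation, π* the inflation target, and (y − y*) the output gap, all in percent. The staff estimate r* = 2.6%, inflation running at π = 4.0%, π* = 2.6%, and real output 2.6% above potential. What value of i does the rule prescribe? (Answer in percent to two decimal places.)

Output 2.6% above potential → (y − y*) = 2.6.
i = 2.6 + 4.0 + 0.93 × (4.0 − 2.6) + 0.71 × 2.6
   = 2.6 + 4 + 1.302 + 1.846 = 9.75

9.75%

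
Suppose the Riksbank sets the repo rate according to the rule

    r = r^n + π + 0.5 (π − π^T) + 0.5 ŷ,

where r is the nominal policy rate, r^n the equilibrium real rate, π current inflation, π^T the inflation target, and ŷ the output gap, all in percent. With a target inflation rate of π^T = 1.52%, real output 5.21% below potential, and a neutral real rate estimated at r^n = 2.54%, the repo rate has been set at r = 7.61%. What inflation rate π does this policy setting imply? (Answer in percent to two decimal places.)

5.62%

Output 5.21% below potential → ŷ = -5.21.
Collecting π: r = r^n + (1 + 0.5) π − 0.5 π^T + 0.5 ŷ
1.5 π = 7.61 − 2.54 + 0.5 × 1.52 − 0.5 × (-5.21) = 8.435
π = 8.435 / 1.5 = 5.62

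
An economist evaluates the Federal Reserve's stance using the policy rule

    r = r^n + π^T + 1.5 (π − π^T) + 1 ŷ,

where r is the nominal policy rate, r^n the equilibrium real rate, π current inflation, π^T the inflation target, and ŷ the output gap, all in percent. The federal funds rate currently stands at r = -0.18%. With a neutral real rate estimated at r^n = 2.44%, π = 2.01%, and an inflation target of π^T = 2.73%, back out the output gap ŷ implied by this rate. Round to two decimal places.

-4.27%

1 ŷ = -0.18 − 2.44 − 2.73 − 1.5 × (2.01 − 2.73) = -4.27
ŷ = -4.27 / 1 = -4.27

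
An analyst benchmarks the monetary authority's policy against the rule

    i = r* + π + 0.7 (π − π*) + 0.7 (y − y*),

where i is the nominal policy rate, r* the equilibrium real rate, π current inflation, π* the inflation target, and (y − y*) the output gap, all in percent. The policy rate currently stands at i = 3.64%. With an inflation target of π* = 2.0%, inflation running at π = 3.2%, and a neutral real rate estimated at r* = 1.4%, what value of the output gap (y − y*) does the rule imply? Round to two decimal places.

-2.57%

0.7 (y − y*) = 3.64 − 1.4 − 3.2 − 0.7 × (3.2 − 2.0) = -1.8
(y − y*) = -1.8 / 0.7 = -2.57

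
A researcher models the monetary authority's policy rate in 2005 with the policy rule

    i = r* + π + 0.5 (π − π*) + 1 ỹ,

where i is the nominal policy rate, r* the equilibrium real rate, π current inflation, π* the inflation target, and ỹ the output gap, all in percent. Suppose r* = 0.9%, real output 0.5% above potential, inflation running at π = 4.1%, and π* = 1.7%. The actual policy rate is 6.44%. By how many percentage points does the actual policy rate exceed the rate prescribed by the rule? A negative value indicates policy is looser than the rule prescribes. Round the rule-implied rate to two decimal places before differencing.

-0.26 pp

Output 0.5% above potential → ỹ = 0.5.
i = 0.9 + 4.1 + 0.5 × (4.1 − 1.7) + 1 × 0.5
   = 0.9 + 4.1 + 1.2 + 0.5 = 6.70
Deviation = 6.44 − 6.70 = -0.26 pp.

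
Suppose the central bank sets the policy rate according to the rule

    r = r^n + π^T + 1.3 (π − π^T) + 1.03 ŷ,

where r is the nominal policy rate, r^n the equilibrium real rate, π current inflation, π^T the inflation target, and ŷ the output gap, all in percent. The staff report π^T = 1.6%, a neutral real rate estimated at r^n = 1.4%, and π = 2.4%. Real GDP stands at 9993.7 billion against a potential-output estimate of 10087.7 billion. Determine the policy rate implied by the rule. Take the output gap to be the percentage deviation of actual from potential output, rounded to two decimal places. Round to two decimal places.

Output gap = 100 × (9993.7 − 10087.7) / 10087.7 = -0.93%.
r = 1.40 + 1.60 + 1.3 × (2.40 − 1.60) + 1.03 × (-0.93)
   = 1.40 + 1.6 + 1.04 − 0.9579 = 3.08

3.08%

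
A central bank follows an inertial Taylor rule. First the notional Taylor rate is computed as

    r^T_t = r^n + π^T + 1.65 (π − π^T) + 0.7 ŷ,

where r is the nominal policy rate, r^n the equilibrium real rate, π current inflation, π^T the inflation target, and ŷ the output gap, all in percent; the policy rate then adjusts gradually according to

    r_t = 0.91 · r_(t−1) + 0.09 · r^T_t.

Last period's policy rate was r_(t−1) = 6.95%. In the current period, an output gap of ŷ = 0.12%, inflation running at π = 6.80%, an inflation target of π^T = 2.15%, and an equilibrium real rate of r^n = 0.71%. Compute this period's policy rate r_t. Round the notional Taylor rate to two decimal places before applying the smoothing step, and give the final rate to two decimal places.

7.28%

r^T_t = 0.71 + 2.15 + 1.65 × (6.80 − 2.15) + 0.7 × 0.12
   = 0.71 + 2.15 + 7.6725 + 0.084 = 10.62
r_t = 0.91 × 6.95 + 0.09 × 10.62 = 6.3245 + 0.9558 = 7.28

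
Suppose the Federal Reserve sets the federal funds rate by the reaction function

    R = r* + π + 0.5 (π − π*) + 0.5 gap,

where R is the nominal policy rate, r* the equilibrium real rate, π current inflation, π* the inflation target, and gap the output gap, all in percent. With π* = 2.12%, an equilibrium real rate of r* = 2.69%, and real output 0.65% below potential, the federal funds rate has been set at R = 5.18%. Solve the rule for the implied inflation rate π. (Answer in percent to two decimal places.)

Output 0.65% below potential → gap = -0.65.
Collecting π: R = r* + (1 + 0.5) π − 0.5 π* + 0.5 gap
1.5 π = 5.18 − 2.69 + 0.5 × 2.12 − 0.5 × (-0.65) = 3.875
π = 3.875 / 1.5 = 2.58

2.58%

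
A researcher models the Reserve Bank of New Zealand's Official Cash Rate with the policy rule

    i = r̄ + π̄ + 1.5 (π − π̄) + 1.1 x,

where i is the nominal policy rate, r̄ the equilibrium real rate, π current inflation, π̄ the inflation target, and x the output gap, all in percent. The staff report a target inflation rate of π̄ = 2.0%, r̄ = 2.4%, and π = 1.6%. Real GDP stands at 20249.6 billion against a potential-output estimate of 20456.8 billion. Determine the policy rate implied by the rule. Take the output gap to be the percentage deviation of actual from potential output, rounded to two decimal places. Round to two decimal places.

Output gap = 100 × (20249.6 − 20456.8) / 20456.8 = -1.01%.
i = 2.40 + 2.00 + 1.5 × (1.60 − 2.00) + 1.1 × (-1.01)
   = 2.40 + 2 − 0.6 − 1.111 = 2.69

2.69%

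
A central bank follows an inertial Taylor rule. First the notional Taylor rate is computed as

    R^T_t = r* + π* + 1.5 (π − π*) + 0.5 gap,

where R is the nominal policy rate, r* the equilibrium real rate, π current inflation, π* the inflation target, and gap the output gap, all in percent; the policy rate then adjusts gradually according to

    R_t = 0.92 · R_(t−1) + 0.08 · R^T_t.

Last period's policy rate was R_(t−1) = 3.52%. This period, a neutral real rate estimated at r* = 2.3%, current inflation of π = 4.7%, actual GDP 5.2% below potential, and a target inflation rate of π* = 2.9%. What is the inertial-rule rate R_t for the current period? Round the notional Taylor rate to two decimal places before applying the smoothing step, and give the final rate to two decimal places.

3.66%

Output 5.2% below potential → gap = -5.2.
R^T_t = 2.3 + 2.9 + 1.5 × (4.7 − 2.9) + 0.5 × (-5.2)
   = 2.3 + 2.9 + 2.7 − 2.6 = 5.30
R_t = 0.92 × 3.52 + 0.08 × 5.30 = 3.2384 + 0.424 = 3.66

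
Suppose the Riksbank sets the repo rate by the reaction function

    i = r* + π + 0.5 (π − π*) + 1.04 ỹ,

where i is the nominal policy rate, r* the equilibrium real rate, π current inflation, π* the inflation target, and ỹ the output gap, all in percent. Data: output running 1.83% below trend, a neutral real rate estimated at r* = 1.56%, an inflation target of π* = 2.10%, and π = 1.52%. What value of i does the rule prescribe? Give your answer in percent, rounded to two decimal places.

0.89%

Output 1.83% below potential → ỹ = -1.83.
i = 1.56 + 1.52 + 0.5 × (1.52 − 2.10) + 1.04 × (-1.83)
   = 1.56 + 1.52 − 0.29 − 1.9032 = 0.89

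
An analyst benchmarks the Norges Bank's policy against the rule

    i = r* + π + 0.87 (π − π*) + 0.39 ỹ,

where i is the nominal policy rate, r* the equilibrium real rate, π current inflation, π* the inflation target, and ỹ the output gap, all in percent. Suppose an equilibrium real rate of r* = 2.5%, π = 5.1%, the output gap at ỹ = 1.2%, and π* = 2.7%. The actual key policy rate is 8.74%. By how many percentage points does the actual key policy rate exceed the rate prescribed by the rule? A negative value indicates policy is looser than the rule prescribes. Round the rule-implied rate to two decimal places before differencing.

i = 2.5 + 5.1 + 0.87 × (5.1 − 2.7) + 0.39 × 1.2
   = 2.5 + 5.1 + 2.088 + 0.468 = 10.16
Deviation = 8.74 − 10.16 = -1.42 pp.

-1.42 pp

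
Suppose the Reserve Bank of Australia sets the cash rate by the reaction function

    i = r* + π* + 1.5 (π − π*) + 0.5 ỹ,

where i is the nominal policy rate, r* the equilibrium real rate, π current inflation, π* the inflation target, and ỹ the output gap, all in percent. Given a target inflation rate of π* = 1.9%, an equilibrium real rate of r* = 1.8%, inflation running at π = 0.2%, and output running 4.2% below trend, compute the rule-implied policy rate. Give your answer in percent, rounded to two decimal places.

-0.95%

Output 4.2% below potential → ỹ = -4.2.
i = 1.8 + 1.9 + 1.5 × (0.2 − 1.9) + 0.5 × (-4.2)
   = 1.8 + 1.9 − 2.55 − 2.1 = -0.95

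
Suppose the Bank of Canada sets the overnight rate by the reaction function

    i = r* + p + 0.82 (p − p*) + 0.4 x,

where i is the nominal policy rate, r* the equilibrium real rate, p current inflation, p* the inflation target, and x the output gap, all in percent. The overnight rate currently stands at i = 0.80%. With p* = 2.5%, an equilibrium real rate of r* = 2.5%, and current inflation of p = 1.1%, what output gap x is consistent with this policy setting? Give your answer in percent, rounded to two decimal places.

0.4 x = 0.80 − 2.5 − 1.1 − 0.82 × (1.1 − 2.5) = -1.652
x = -1.652 / 0.4 = -4.13

-4.13%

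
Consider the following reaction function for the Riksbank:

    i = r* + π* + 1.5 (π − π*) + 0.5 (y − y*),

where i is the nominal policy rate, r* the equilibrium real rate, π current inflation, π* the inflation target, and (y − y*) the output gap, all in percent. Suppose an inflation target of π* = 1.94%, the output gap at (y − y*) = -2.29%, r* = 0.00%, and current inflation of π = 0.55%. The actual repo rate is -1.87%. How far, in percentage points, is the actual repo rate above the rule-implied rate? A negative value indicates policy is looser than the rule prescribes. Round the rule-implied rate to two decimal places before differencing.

-0.58 pp

i = 0.00 + 1.94 + 1.5 × (0.55 − 1.94) + 0.5 × (-2.29)
   = 0.00 + 1.94 − 2.085 − 1.145 = -1.29
Deviation = -1.87 − (-1.29) = -0.58 pp.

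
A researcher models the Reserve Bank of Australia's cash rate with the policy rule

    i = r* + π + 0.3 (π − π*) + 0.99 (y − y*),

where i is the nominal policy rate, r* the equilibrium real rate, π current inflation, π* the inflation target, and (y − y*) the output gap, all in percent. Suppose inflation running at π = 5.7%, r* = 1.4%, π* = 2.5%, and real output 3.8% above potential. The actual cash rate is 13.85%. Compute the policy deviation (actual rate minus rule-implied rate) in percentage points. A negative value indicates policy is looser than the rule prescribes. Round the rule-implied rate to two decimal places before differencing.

Output 3.8% above potential → (y − y*) = 3.8.
i = 1.4 + 5.7 + 0.3 × (5.7 − 2.5) + 0.99 × 3.8
   = 1.4 + 5.7 + 0.96 + 3.762 = 11.82
Deviation = 13.85 − 11.82 = 2.03 pp.

2.03 pp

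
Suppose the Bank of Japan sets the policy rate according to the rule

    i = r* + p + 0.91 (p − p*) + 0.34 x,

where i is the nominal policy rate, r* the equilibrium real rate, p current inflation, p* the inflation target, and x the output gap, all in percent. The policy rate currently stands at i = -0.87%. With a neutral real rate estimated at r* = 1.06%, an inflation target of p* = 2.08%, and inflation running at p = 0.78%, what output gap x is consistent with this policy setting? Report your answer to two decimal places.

-4.49%

0.34 x = -0.87 − 1.06 − 0.78 − 0.91 × (0.78 − 2.08) = -1.527
x = -1.527 / 0.34 = -4.49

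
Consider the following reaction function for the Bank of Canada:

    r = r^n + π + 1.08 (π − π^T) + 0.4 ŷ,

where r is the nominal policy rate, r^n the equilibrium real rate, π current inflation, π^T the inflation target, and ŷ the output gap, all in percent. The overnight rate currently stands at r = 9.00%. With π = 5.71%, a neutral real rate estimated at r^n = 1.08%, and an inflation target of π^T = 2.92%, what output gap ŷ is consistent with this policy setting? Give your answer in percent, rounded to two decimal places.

0.4 ŷ = 9.00 − 1.08 − 5.71 − 1.08 × (5.71 − 2.92) = -0.8032
ŷ = -0.8032 / 0.4 = -2.01

-2.01%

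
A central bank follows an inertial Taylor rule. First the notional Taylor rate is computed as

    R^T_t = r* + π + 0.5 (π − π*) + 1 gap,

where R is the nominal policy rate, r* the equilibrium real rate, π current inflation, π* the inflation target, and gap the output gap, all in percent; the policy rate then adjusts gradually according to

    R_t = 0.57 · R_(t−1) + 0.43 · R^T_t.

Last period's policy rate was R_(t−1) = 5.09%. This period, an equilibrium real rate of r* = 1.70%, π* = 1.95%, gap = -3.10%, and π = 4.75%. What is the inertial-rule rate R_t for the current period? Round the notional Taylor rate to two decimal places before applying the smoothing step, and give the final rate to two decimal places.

4.94%

R^T_t = 1.70 + 4.75 + 0.5 × (4.75 − 1.95) + 1 × (-3.10)
   = 1.70 + 4.75 + 1.4 − 3.1 = 4.75
R_t = 0.57 × 5.09 + 0.43 × 4.75 = 2.9013 + 2.0425 = 4.94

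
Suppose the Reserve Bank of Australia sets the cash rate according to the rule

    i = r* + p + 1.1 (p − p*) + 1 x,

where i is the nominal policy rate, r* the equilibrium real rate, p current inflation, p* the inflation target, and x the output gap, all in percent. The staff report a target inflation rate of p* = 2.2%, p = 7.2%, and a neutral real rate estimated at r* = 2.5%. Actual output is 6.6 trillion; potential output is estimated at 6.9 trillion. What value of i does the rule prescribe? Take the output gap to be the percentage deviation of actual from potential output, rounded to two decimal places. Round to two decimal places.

10.85%

Output gap = 100 × (6.6 − 6.9) / 6.9 = -4.35%.
i = 2.50 + 7.20 + 1.1 × (7.20 − 2.20) + 1 × (-4.35)
   = 2.50 + 7.2 + 5.5 − 4.35 = 10.85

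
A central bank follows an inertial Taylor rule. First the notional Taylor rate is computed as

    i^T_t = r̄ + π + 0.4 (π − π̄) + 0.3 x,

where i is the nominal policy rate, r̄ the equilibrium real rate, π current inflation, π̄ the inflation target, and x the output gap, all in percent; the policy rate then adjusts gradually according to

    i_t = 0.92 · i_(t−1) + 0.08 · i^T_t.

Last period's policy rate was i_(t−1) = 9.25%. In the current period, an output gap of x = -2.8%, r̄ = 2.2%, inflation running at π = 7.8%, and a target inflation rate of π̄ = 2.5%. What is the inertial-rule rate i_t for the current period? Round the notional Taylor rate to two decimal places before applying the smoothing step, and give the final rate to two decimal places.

9.41%

i^T_t = 2.2 + 7.8 + 0.4 × (7.8 − 2.5) + 0.3 × (-2.8)
   = 2.2 + 7.8 + 2.12 − 0.84 = 11.28
i_t = 0.92 × 9.25 + 0.08 × 11.28 = 8.51 + 0.9024 = 9.41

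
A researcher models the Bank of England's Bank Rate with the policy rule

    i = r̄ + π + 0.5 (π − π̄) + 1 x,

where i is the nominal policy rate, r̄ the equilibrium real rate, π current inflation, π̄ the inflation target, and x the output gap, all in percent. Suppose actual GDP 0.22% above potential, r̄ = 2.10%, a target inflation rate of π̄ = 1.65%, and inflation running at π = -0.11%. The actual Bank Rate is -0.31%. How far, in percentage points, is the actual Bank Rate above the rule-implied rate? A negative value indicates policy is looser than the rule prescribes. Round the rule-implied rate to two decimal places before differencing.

-1.64 pp

Output 0.22% above potential → x = 0.22.
i = 2.10 + (-0.11) + 0.5 × (-0.11 − 1.65) + 1 × 0.22
   = 2.10 − 0.11 − 0.88 + 0.22 = 1.33
Deviation = -0.31 − 1.33 = -1.64 pp.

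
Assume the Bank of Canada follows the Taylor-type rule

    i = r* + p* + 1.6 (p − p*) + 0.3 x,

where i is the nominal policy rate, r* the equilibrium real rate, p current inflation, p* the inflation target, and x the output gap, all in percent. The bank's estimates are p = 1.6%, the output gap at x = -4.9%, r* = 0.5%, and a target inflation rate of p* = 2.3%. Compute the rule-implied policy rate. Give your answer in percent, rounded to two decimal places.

i = 0.5 + 2.3 + 1.6 × (1.6 − 2.3) + 0.3 × (-4.9)
   = 0.5 + 2.3 − 1.12 − 1.47 = 0.21

0.21%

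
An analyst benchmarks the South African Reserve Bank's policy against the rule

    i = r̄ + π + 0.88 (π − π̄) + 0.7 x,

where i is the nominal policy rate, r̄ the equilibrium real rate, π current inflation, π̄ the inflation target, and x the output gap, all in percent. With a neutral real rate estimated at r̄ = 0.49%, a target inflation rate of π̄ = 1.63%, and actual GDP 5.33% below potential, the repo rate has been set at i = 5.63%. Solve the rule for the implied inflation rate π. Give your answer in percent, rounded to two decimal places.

5.48%

Output 5.33% below potential → x = -5.33.
Collecting π: i = r̄ + (1 + 0.88) π − 0.88 π̄ + 0.7 x
1.88 π = 5.63 − 0.49 + 0.88 × 1.63 − 0.7 × (-5.33) = 10.3054
π = 10.3054 / 1.88 = 5.48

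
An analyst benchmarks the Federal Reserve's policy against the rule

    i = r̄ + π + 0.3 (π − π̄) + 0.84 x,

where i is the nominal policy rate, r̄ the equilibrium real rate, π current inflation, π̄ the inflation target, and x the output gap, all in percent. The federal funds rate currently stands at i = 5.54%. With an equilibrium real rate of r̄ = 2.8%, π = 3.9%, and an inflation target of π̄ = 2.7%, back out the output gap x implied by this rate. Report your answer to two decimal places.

-1.81%

0.84 x = 5.54 − 2.8 − 3.9 − 0.3 × (3.9 − 2.7) = -1.52
x = -1.52 / 0.84 = -1.81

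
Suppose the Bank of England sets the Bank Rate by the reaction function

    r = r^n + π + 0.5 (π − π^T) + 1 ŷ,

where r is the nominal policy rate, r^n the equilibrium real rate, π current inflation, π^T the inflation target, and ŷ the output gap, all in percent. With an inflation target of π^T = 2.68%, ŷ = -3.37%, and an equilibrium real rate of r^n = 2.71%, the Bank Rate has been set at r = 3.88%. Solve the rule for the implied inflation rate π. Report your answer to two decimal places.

3.92%

Collecting π: r = r^n + (1 + 0.5) π − 0.5 π^T + 1 ŷ
1.5 π = 3.88 − 2.71 + 0.5 × 2.68 − 1 × (-3.37) = 5.88
π = 5.88 / 1.5 = 3.92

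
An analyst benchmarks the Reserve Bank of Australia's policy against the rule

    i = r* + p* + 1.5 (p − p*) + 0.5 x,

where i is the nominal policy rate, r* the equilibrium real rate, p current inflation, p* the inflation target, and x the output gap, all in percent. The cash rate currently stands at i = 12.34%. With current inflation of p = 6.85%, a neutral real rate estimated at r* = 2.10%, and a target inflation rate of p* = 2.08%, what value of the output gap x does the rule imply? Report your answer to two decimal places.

0.5 x = 12.34 − 2.10 − 2.08 − 1.5 × (6.85 − 2.08) = 1.005
x = 1.005 / 0.5 = 2.01

2.01%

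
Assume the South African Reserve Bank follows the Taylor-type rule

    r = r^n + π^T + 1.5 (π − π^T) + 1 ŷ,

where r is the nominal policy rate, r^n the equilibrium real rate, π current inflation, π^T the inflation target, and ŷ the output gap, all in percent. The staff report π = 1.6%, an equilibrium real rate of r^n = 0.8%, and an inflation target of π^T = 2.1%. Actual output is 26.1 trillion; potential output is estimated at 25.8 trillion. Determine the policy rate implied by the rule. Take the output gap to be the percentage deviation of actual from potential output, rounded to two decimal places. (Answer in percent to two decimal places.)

Output gap = 100 × (26.1 − 25.8) / 25.8 = 1.16%.
r = 0.80 + 2.10 + 1.5 × (1.60 − 2.10) + 1 × 1.16
   = 0.80 + 2.1 − 0.75 + 1.16 = 3.31

3.31%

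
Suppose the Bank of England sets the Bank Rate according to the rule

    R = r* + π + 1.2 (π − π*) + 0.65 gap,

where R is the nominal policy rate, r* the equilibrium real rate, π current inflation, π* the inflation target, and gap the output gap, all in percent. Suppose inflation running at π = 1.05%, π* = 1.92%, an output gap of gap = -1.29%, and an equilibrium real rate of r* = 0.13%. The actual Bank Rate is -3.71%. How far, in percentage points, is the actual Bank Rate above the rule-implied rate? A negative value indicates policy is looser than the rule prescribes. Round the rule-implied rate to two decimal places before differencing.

R = 0.13 + 1.05 + 1.2 × (1.05 − 1.92) + 0.65 × (-1.29)
   = 0.13 + 1.05 − 1.044 − 0.8385 = -0.70
Deviation = -3.71 − (-0.70) = -3.01 pp.

-3.01 pp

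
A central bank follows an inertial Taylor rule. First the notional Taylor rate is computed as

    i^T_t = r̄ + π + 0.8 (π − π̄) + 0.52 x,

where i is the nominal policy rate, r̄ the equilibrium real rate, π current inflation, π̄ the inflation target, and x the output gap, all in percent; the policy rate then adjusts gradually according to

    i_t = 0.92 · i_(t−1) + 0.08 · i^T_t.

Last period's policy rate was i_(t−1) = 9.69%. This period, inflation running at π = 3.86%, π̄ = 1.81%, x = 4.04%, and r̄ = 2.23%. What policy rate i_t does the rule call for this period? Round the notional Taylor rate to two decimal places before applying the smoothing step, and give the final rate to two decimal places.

i^T_t = 2.23 + 3.86 + 0.8 × (3.86 − 1.81) + 0.52 × 4.04
   = 2.23 + 3.86 + 1.64 + 2.1008 = 9.83
i_t = 0.92 × 9.69 + 0.08 × 9.83 = 8.9148 + 0.7864 = 9.70

9.70%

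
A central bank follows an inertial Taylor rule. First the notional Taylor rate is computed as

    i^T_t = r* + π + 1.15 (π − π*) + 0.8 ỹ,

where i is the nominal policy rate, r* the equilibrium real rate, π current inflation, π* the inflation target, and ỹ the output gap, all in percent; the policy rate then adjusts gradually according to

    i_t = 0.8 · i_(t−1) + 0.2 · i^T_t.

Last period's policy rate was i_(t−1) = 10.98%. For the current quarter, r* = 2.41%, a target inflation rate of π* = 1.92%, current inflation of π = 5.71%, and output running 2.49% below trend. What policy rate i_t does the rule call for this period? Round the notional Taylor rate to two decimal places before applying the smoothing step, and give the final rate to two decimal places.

10.88%

Output 2.49% below potential → ỹ = -2.49.
i^T_t = 2.41 + 5.71 + 1.15 × (5.71 − 1.92) + 0.8 × (-2.49)
   = 2.41 + 5.71 + 4.3585 − 1.992 = 10.49
i_t = 0.8 × 10.98 + 0.2 × 10.49 = 8.784 + 2.098 = 10.88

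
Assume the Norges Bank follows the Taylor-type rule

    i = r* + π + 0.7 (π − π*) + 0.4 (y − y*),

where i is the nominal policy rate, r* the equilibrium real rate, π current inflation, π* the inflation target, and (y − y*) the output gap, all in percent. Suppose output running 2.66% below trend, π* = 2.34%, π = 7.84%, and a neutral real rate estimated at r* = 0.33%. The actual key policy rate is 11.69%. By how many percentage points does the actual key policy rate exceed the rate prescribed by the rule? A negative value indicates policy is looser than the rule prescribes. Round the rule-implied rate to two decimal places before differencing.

Output 2.66% below potential → (y − y*) = -2.66.
i = 0.33 + 7.84 + 0.7 × (7.84 − 2.34) + 0.4 × (-2.66)
   = 0.33 + 7.84 + 3.85 − 1.064 = 10.96
Deviation = 11.69 − 10.96 = 0.73 pp.

0.73 pp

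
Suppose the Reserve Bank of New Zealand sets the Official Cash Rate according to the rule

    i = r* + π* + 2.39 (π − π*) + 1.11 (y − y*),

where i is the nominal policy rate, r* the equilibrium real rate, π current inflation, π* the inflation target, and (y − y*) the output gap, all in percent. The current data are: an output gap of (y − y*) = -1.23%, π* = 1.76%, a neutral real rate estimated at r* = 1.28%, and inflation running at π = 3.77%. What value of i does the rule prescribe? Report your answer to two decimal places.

6.48%

i = 1.28 + 1.76 + 2.39 × (3.77 − 1.76) + 1.11 × (-1.23)
   = 1.28 + 1.76 + 4.8039 − 1.3653 = 6.48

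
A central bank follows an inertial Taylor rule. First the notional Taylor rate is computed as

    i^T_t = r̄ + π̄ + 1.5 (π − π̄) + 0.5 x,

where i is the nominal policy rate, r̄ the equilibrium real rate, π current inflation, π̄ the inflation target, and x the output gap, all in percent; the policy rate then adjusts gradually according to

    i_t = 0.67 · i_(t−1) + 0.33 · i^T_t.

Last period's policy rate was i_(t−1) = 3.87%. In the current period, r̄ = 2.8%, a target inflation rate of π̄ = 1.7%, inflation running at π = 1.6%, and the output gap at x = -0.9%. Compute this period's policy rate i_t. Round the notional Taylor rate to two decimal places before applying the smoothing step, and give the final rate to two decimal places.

3.88%

i^T_t = 2.8 + 1.7 + 1.5 × (1.6 − 1.7) + 0.5 × (-0.9)
   = 2.8 + 1.7 − 0.15 − 0.45 = 3.90
i_t = 0.67 × 3.87 + 0.33 × 3.90 = 2.5929 + 1.287 = 3.88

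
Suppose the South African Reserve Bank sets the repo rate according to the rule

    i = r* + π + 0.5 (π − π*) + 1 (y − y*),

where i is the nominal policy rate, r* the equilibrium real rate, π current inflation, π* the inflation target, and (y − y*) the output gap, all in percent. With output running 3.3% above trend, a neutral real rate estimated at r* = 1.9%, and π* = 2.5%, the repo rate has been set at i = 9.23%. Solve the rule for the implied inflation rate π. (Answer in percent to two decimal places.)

Output 3.3% above potential → (y − y*) = 3.3.
Collecting π: i = r* + (1 + 0.5) π − 0.5 π* + 1 (y − y*)
1.5 π = 9.23 − 1.9 + 0.5 × 2.5 − 1 × 3.3 = 5.28
π = 5.28 / 1.5 = 3.52

3.52%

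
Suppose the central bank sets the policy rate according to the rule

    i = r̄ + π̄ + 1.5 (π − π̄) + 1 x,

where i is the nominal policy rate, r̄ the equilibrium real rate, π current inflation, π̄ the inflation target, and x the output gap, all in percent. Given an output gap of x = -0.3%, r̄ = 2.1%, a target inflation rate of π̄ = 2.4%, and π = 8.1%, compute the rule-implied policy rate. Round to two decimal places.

12.75%

i = 2.1 + 2.4 + 1.5 × (8.1 − 2.4) + 1 × (-0.3)
   = 2.1 + 2.4 + 8.55 − 0.3 = 12.75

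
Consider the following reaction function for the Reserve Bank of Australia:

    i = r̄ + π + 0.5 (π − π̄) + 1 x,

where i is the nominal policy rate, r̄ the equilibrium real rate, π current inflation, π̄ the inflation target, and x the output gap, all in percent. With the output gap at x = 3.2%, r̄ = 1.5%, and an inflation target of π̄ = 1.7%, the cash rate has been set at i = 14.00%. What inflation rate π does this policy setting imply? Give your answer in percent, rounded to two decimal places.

Collecting π: i = r̄ + (1 + 0.5) π − 0.5 π̄ + 1 x
1.5 π = 14.00 − 1.5 + 0.5 × 1.7 − 1 × 3.2 = 10.15
π = 10.15 / 1.5 = 6.77

6.77%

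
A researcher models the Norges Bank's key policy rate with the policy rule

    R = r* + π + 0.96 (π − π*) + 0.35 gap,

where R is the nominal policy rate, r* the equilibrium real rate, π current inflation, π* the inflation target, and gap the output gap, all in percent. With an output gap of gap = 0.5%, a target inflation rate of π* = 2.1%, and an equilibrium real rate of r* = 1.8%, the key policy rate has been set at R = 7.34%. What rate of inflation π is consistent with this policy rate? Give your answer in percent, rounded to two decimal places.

3.77%

Collecting π: R = r* + (1 + 0.96) π − 0.96 π* + 0.35 gap
1.96 π = 7.34 − 1.8 + 0.96 × 2.1 − 0.35 × 0.5 = 7.381
π = 7.381 / 1.96 = 3.77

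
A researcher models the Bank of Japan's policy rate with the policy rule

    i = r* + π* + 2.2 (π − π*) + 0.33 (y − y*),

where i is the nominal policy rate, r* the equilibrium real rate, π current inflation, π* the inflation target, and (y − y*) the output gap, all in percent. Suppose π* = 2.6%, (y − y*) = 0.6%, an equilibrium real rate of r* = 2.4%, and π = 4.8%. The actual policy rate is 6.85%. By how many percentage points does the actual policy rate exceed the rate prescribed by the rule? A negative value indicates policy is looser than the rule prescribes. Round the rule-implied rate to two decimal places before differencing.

i = 2.4 + 2.6 + 2.2 × (4.8 − 2.6) + 0.33 × 0.6
   = 2.4 + 2.6 + 4.84 + 0.198 = 10.04
Deviation = 6.85 − 10.04 = -3.19 pp.

-3.19 pp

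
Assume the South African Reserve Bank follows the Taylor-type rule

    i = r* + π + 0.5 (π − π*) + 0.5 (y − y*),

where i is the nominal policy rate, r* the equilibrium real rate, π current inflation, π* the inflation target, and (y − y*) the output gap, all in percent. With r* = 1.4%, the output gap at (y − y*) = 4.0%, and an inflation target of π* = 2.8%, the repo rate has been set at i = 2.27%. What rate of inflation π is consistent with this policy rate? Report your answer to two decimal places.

0.18%

Collecting π: i = r* + (1 + 0.5) π − 0.5 π* + 0.5 (y − y*)
1.5 π = 2.27 − 1.4 + 0.5 × 2.8 − 0.5 × 4.0 = 0.27
π = 0.27 / 1.5 = 0.18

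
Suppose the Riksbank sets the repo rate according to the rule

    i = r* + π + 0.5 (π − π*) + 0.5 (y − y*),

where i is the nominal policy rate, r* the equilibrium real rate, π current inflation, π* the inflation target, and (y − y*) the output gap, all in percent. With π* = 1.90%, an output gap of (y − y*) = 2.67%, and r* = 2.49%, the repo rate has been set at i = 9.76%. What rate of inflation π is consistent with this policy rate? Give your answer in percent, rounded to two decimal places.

Collecting π: i = r* + (1 + 0.5) π − 0.5 π* + 0.5 (y − y*)
1.5 π = 9.76 − 2.49 + 0.5 × 1.90 − 0.5 × 2.67 = 6.885
π = 6.885 / 1.5 = 4.59

4.59%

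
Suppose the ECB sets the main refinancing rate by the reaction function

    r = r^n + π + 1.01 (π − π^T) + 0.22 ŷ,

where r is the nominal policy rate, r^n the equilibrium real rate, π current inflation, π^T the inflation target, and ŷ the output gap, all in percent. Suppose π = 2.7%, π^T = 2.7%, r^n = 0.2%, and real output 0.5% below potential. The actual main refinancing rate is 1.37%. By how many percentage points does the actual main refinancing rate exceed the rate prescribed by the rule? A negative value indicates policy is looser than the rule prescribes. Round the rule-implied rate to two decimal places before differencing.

-1.42 pp

Output 0.5% below potential → ŷ = -0.5.
r = 0.2 + 2.7 + 1.01 × (2.7 − 2.7) + 0.22 × (-0.5)
   = 0.2 + 2.7 + 0 − 0.11 = 2.79
Deviation = 1.37 − 2.79 = -1.42 pp.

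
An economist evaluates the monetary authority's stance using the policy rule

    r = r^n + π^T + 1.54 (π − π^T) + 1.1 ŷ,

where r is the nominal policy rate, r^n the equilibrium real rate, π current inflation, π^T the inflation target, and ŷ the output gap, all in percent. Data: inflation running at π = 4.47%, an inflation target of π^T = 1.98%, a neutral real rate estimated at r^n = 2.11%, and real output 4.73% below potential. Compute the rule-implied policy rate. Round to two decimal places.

Output 4.73% below potential → ŷ = -4.73.
r = 2.11 + 1.98 + 1.54 × (4.47 − 1.98) + 1.1 × (-4.73)
   = 2.11 + 1.98 + 3.8346 − 5.203 = 2.72

2.72%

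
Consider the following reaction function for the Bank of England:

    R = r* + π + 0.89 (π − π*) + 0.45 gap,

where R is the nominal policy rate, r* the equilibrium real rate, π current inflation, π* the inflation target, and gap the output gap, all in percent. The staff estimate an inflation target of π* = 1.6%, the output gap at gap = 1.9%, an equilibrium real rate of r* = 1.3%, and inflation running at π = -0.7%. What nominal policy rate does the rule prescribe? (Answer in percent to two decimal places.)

-0.59%

R = 1.3 + (-0.7) + 0.89 × (-0.7 − 1.6) + 0.45 × 1.9
   = 1.3 − 0.7 − 2.047 + 0.855 = -0.59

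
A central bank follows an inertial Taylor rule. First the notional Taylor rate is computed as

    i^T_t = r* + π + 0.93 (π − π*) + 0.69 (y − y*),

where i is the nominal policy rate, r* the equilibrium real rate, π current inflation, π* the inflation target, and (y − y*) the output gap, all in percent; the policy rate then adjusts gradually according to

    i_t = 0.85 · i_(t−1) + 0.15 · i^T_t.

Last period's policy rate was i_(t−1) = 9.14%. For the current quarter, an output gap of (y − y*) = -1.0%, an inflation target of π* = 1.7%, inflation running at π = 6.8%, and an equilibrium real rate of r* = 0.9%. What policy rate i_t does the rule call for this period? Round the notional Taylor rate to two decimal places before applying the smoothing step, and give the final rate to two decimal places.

9.53%

i^T_t = 0.9 + 6.8 + 0.93 × (6.8 − 1.7) + 0.69 × (-1.0)
   = 0.9 + 6.8 + 4.743 − 0.69 = 11.75
i_t = 0.85 × 9.14 + 0.15 × 11.75 = 7.769 + 1.7625 = 9.53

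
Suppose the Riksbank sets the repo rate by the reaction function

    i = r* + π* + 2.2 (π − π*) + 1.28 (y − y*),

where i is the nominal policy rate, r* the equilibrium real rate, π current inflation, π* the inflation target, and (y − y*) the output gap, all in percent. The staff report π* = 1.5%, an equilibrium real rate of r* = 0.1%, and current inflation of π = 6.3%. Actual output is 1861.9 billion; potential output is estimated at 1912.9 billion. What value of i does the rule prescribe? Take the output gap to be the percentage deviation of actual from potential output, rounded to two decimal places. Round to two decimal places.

Output gap = 100 × (1861.9 − 1912.9) / 1912.9 = -2.67%.
i = 0.10 + 1.50 + 2.2 × (6.30 − 1.50) + 1.28 × (-2.67)
   = 0.10 + 1.5 + 10.56 − 3.4176 = 8.74

8.74%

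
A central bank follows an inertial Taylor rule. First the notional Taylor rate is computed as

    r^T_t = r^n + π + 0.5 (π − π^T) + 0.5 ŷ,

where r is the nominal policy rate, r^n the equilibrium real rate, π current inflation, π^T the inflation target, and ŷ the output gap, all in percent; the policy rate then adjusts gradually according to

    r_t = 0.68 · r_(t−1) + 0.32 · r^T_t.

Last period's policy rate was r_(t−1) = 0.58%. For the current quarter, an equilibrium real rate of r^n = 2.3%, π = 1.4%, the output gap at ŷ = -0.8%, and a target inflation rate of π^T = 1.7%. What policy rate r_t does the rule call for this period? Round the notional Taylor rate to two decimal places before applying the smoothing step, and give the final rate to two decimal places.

1.40%

r^T_t = 2.3 + 1.4 + 0.5 × (1.4 − 1.7) + 0.5 × (-0.8)
   = 2.3 + 1.4 − 0.15 − 0.4 = 3.15
r_t = 0.68 × 0.58 + 0.32 × 3.15 = 0.3944 + 1.008 = 1.40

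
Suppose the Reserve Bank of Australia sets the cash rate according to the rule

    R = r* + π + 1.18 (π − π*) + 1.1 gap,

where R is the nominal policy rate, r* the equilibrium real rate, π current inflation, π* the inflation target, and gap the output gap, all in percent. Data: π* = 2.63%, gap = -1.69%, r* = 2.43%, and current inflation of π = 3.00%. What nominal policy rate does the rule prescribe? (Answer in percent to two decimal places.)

R = 2.43 + 3.00 + 1.18 × (3.00 − 2.63) + 1.1 × (-1.69)
   = 2.43 + 3 + 0.4366 − 1.859 = 4.01

4.01%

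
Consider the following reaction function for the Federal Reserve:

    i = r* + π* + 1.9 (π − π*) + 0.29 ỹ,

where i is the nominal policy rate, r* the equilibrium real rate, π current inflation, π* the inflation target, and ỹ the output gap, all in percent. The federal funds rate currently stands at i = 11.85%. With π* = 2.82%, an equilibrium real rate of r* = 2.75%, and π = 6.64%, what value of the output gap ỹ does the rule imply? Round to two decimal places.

0.29 ỹ = 11.85 − 2.75 − 2.82 − 1.9 × (6.64 − 2.82) = -0.978
ỹ = -0.978 / 0.29 = -3.37

-3.37%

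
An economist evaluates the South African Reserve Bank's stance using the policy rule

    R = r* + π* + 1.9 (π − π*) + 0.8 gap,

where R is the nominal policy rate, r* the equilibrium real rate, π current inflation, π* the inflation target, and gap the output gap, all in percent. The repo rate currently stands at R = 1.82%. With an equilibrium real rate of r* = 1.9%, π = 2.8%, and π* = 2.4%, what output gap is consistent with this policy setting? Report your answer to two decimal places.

-4.05%

0.8 gap = 1.82 − 1.9 − 2.4 − 1.9 × (2.8 − 2.4) = -3.24
gap = -3.24 / 0.8 = -4.05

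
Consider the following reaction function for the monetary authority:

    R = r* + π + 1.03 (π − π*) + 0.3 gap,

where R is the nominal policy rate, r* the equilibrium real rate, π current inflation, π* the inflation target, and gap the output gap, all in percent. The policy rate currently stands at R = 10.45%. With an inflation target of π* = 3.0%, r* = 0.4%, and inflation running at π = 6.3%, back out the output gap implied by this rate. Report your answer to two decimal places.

0.3 gap = 10.45 − 0.4 − 6.3 − 1.03 × (6.3 − 3.0) = 0.351
gap = 0.351 / 0.3 = 1.17

1.17%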